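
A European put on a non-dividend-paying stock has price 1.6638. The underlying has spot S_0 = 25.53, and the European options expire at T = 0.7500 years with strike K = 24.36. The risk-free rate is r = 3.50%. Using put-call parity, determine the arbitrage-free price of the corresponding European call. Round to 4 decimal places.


Answer: Call price = 3.4649

Derivation:
Put-call parity: C - P = S_0 * exp(-qT) - K * exp(-rT).
S_0 * exp(-qT) = 25.5300 * 1.00000000 = 25.53000000
K * exp(-rT) = 24.3600 * 0.97409154 = 23.72886982
C = P + S*exp(-qT) - K*exp(-rT)
C = 1.6638 + 25.53000000 - 23.72886982 = 3.4649


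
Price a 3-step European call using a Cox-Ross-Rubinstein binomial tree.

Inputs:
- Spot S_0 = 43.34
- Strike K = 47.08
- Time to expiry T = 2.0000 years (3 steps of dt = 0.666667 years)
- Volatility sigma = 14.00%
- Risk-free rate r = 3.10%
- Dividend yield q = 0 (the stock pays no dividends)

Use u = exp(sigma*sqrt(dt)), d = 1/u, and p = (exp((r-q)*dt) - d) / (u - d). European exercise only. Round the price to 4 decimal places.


dt = T/N = 0.666667
u = exp(sigma*sqrt(dt)) = 1.121099; d = 1/u = 0.891982
p = (exp((r-q)*dt) - d) / (u - d) = 0.562593
Discount per step: exp(-r*dt) = 0.979545
Stock lattice S(k, i) with i counting down-moves:
  k=0: S(0,0) = 43.3400
  k=1: S(1,0) = 48.5884; S(1,1) = 38.6585
  k=2: S(2,0) = 54.4724; S(2,1) = 43.3400; S(2,2) = 34.4827
  k=3: S(3,0) = 61.0690; S(3,1) = 48.5884; S(3,2) = 38.6585; S(3,3) = 30.7579
Terminal payoffs V(N, i) = max(S_T - K, 0):
  V(3,0) = 13.989011; V(3,1) = 1.508434; V(3,2) = 0.000000; V(3,3) = 0.000000
Backward induction: V(k, i) = exp(-r*dt) * [p * V(k+1, i) + (1-p) * V(k+1, i+1)].
  V(2,0) = exp(-r*dt) * [p*13.989011 + (1-p)*1.508434] = 8.355450
  V(2,1) = exp(-r*dt) * [p*1.508434 + (1-p)*0.000000] = 0.831277
  V(2,2) = exp(-r*dt) * [p*0.000000 + (1-p)*0.000000] = 0.000000
  V(1,0) = exp(-r*dt) * [p*8.355450 + (1-p)*0.831277] = 4.960739
  V(1,1) = exp(-r*dt) * [p*0.831277 + (1-p)*0.000000] = 0.458105
  V(0,0) = exp(-r*dt) * [p*4.960739 + (1-p)*0.458105] = 2.930073

Answer: Price = V(0,0) = 2.9301


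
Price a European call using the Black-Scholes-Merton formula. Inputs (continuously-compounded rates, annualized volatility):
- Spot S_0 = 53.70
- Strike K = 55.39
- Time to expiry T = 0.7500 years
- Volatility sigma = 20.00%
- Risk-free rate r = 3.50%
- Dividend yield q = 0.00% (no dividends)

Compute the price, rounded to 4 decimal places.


Answer: Price = 3.5887

Derivation:
d1 = (ln(S/K) + (r - q + 0.5*sigma^2) * T) / (sigma * sqrt(T)) = 0.05925882
d2 = d1 - sigma * sqrt(T) = -0.11394626
exp(-rT) = 0.97409154; exp(-qT) = 1.00000000
C = S_0 * exp(-qT) * N(d1) - K * exp(-rT) * N(d2)
N(d1) = 0.52362702; N(d2) = 0.45464020
C = 53.7000 * 1.00000000 * 0.52362702 - 55.3900 * 0.97409154 * 0.45464020 = 3.5887


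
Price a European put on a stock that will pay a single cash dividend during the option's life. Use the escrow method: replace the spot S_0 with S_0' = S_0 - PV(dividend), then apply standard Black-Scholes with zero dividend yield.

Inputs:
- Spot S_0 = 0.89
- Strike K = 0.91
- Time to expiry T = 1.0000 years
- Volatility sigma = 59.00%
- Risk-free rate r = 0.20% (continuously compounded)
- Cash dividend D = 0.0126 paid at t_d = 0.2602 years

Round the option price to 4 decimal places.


Answer: Price = 0.2229

Derivation:
PV(D) = D * exp(-r * t_d) = 0.0126 * 0.99947974 = 0.01259344
S_0' = S_0 - PV(D) = 0.8900 - 0.01259344 = 0.87740656
d1 = (ln(S_0'/K) + (r + sigma^2/2)*T) / (sigma*sqrt(T)) = 0.23656926
d2 = d1 - sigma*sqrt(T) = -0.35343074
exp(-rT) = 0.99800200
N(-d1) = 0.40649549; N(-d2) = 0.63811723
P = K * exp(-rT) * N(-d2) - S_0' * N(-d1) = 0.9100 * 0.99800200 * 0.63811723 - 0.87740656 * 0.40649549 = 0.2229


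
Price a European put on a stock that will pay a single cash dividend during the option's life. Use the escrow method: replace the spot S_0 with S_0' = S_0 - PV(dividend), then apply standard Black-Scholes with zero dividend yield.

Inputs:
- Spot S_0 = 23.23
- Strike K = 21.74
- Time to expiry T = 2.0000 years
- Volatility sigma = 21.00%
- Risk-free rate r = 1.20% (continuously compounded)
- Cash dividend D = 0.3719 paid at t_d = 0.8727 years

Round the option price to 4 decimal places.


PV(D) = D * exp(-r * t_d) = 0.3719 * 0.98958224 = 0.36802564
S_0' = S_0 - PV(D) = 23.2300 - 0.36802564 = 22.86197436
d1 = (ln(S_0'/K) + (r + sigma^2/2)*T) / (sigma*sqrt(T)) = 0.39874472
d2 = d1 - sigma*sqrt(T) = 0.10175987
exp(-rT) = 0.97628571
N(-d1) = 0.34504066; N(-d2) = 0.45947364
P = K * exp(-rT) * N(-d2) - S_0' * N(-d1) = 21.7400 * 0.97628571 * 0.45947364 - 22.86197436 * 0.34504066 = 1.8638

Answer: Price = 1.8638


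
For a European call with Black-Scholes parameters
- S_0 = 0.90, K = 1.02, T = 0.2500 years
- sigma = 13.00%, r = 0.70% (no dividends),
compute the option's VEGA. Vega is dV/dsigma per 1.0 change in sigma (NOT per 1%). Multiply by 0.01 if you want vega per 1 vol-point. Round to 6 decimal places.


Answer: Vega = 0.031470

Derivation:
d1 = -1.8661637378; d2 = -1.9311637378
phi(d1) = 0.0699326893; exp(-qT) = 1.0000000000; exp(-rT) = 0.9982515304
Vega = S * exp(-qT) * phi(d1) * sqrt(T) = 0.9000 * 1.0000000000 * 0.0699326893 * 0.5000000000 = 0.031470


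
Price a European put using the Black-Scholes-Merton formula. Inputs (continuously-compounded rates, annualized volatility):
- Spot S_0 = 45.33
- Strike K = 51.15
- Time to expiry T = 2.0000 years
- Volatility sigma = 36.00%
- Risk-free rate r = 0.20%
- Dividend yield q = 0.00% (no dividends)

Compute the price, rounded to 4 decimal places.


d1 = (ln(S/K) + (r - q + 0.5*sigma^2) * T) / (sigma * sqrt(T)) = 0.02515448
d2 = d1 - sigma * sqrt(T) = -0.48396240
exp(-rT) = 0.99600799; exp(-qT) = 1.00000000
P = K * exp(-rT) * N(-d2) - S_0 * exp(-qT) * N(-d1)
N(-d1) = 0.48996587; N(-d2) = 0.68579372
P = 51.1500 * 0.99600799 * 0.68579372 - 45.3300 * 1.00000000 * 0.48996587 = 12.7282

Answer: Price = 12.7282


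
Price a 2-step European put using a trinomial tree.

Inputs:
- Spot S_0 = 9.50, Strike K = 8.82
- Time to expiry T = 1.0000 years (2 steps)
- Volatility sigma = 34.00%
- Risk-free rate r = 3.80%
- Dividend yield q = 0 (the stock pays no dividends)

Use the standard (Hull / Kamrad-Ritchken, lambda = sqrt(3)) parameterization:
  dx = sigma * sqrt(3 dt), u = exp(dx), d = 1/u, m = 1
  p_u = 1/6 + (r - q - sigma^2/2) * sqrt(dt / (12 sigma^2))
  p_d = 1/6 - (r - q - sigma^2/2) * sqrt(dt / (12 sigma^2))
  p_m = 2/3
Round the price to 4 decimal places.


dt = T/N = 0.500000; dx = sigma*sqrt(3*dt) = 0.416413
u = exp(dx) = 1.516512; d = 1/u = 0.659408
p_u = 0.154779, p_m = 0.666667, p_d = 0.178554
Discount per step: exp(-r*dt) = 0.981179
Stock lattice S(k, j) with j the centered position index:
  k=0: S(0,+0) = 9.5000
  k=1: S(1,-1) = 6.2644; S(1,+0) = 9.5000; S(1,+1) = 14.4069
  k=2: S(2,-2) = 4.1308; S(2,-1) = 6.2644; S(2,+0) = 9.5000; S(2,+1) = 14.4069; S(2,+2) = 21.8482
Terminal payoffs V(N, j) = max(K - S_T, 0):
  V(2,-2) = 4.689224; V(2,-1) = 2.555627; V(2,+0) = 0.000000; V(2,+1) = 0.000000; V(2,+2) = 0.000000
Backward induction: V(k, j) = exp(-r*dt) * [p_u * V(k+1, j+1) + p_m * V(k+1, j) + p_d * V(k+1, j-1)]
  V(1,-1) = exp(-r*dt) * [p_u*0.000000 + p_m*2.555627 + p_d*4.689224] = 2.493207
  V(1,+0) = exp(-r*dt) * [p_u*0.000000 + p_m*0.000000 + p_d*2.555627] = 0.447729
  V(1,+1) = exp(-r*dt) * [p_u*0.000000 + p_m*0.000000 + p_d*0.000000] = 0.000000
  V(0,+0) = exp(-r*dt) * [p_u*0.000000 + p_m*0.447729 + p_d*2.493207] = 0.729662

Answer: Price = V(0,0) = 0.7297


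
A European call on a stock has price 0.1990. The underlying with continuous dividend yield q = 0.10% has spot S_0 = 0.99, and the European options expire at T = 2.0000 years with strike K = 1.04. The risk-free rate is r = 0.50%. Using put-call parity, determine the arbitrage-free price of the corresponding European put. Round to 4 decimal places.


Answer: Put price = 0.2406

Derivation:
Put-call parity: C - P = S_0 * exp(-qT) - K * exp(-rT).
S_0 * exp(-qT) = 0.9900 * 0.99800200 = 0.98802198
K * exp(-rT) = 1.0400 * 0.99004983 = 1.02965183
P = C - S*exp(-qT) + K*exp(-rT)
P = 0.1990 - 0.98802198 + 1.02965183 = 0.2406


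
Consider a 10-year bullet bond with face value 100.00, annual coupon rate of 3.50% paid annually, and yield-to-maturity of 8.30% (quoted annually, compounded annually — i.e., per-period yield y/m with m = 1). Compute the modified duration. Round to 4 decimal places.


Answer: Modified duration = 7.6183

Derivation:
Coupon per period c = face * coupon_rate / m = 3.500000
Periods per year m = 1; per-period yield y/m = 0.083000
Number of cashflows N = 10
Cashflows (t years, CF_t, discount factor 1/(1+y/m)^(m*t), PV):
  t = 1.0000: CF_t = 3.500000, DF = 0.923361, PV = 3.231764
  t = 2.0000: CF_t = 3.500000, DF = 0.852596, PV = 2.984085
  t = 3.0000: CF_t = 3.500000, DF = 0.787254, PV = 2.755387
  t = 4.0000: CF_t = 3.500000, DF = 0.726919, PV = 2.544217
  t = 5.0000: CF_t = 3.500000, DF = 0.671209, PV = 2.349231
  t = 6.0000: CF_t = 3.500000, DF = 0.619768, PV = 2.169189
  t = 7.0000: CF_t = 3.500000, DF = 0.572270, PV = 2.002944
  t = 8.0000: CF_t = 3.500000, DF = 0.528412, PV = 1.849441
  t = 9.0000: CF_t = 3.500000, DF = 0.487915, PV = 1.707701
  t = 10.0000: CF_t = 103.500000, DF = 0.450521, PV = 46.628966
Price P = sum_t PV_t = 68.222925
First compute Macaulay numerator sum_t t * PV_t:
  t * PV_t at t = 1.0000: 3.231764
  t * PV_t at t = 2.0000: 5.968169
  t * PV_t at t = 3.0000: 8.266162
  t * PV_t at t = 4.0000: 10.176870
  t * PV_t at t = 5.0000: 11.746156
  t * PV_t at t = 6.0000: 13.015131
  t * PV_t at t = 7.0000: 14.020609
  t * PV_t at t = 8.0000: 14.795525
  t * PV_t at t = 9.0000: 15.369313
  t * PV_t at t = 10.0000: 466.289658
Macaulay duration D = 562.879357 / 68.222925 = 8.250590
Modified duration = D / (1 + y/m) = 8.250590 / (1 + 0.083000) = 7.618273


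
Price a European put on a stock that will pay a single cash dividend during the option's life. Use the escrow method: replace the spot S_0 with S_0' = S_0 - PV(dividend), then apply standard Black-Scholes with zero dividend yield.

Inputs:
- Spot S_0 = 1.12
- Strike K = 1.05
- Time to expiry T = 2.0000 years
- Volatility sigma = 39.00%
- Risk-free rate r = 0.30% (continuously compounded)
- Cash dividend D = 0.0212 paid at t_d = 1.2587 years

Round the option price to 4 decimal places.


PV(D) = D * exp(-r * t_d) = 0.0212 * 0.99623102 = 0.02112010
S_0' = S_0 - PV(D) = 1.1200 - 0.02112010 = 1.09887990
d1 = (ln(S_0'/K) + (r + sigma^2/2)*T) / (sigma*sqrt(T)) = 0.36914823
d2 = d1 - sigma*sqrt(T) = -0.18239506
exp(-rT) = 0.99401796
N(-d1) = 0.35600862; N(-d2) = 0.57236365
P = K * exp(-rT) * N(-d2) - S_0' * N(-d1) = 1.0500 * 0.99401796 * 0.57236365 - 1.09887990 * 0.35600862 = 0.2062

Answer: Price = 0.2062


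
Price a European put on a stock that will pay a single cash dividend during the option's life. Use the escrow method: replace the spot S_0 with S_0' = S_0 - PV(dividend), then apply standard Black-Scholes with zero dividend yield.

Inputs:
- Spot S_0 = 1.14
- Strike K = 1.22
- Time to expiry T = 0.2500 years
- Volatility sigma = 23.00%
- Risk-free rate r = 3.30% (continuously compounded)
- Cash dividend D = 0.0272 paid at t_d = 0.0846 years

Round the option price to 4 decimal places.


PV(D) = D * exp(-r * t_d) = 0.0272 * 0.99721209 = 0.02712417
S_0' = S_0 - PV(D) = 1.1400 - 0.02712417 = 1.11287583
d1 = (ln(S_0'/K) + (r + sigma^2/2)*T) / (sigma*sqrt(T)) = -0.66992048
d2 = d1 - sigma*sqrt(T) = -0.78492048
exp(-rT) = 0.99178394
N(-d1) = 0.74854576; N(-d2) = 0.78374990
P = K * exp(-rT) * N(-d2) - S_0' * N(-d1) = 1.2200 * 0.99178394 * 0.78374990 - 1.11287583 * 0.74854576 = 0.1153

Answer: Price = 0.1153


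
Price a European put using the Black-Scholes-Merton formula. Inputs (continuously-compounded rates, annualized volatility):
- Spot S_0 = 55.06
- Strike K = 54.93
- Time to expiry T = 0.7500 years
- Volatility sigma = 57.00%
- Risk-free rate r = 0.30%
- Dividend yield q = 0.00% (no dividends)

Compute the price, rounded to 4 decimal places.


d1 = (ln(S/K) + (r - q + 0.5*sigma^2) * T) / (sigma * sqrt(T)) = 0.25616394
d2 = d1 - sigma * sqrt(T) = -0.23747054
exp(-rT) = 0.99775253; exp(-qT) = 1.00000000
P = K * exp(-rT) * N(-d2) - S_0 * exp(-qT) * N(-d1)
N(-d1) = 0.39891213; N(-d2) = 0.59385412
P = 54.9300 * 0.99775253 * 0.59385412 - 55.0600 * 1.00000000 * 0.39891213 = 10.5830

Answer: Price = 10.5830


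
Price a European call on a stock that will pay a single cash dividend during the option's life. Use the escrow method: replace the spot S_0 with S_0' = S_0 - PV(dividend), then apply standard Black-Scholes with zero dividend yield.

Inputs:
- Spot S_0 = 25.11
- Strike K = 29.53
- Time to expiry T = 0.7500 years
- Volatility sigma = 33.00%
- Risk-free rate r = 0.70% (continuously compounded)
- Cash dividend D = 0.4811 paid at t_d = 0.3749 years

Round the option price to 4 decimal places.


Answer: Price = 1.2552

Derivation:
PV(D) = D * exp(-r * t_d) = 0.4811 * 0.99737914 = 0.47983910
S_0' = S_0 - PV(D) = 25.1100 - 0.47983910 = 24.63016090
d1 = (ln(S_0'/K) + (r + sigma^2/2)*T) / (sigma*sqrt(T)) = -0.47359326
d2 = d1 - sigma*sqrt(T) = -0.75938164
exp(-rT) = 0.99476376
N(d1) = 0.31789499; N(d2) = 0.22381215
C = S_0' * N(d1) - K * exp(-rT) * N(d2) = 24.63016090 * 0.31789499 - 29.5300 * 0.99476376 * 0.22381215 = 1.2552


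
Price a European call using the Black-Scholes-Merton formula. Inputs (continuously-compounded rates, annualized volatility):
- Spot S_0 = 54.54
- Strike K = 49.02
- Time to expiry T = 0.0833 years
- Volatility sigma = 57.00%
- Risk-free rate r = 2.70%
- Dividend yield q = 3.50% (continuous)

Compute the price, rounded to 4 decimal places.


Answer: Price = 6.7990

Derivation:
d1 = (ln(S/K) + (r - q + 0.5*sigma^2) * T) / (sigma * sqrt(T)) = 0.72682690
d2 = d1 - sigma * sqrt(T) = 0.56231498
exp(-rT) = 0.99775343; exp(-qT) = 0.99708875
C = S_0 * exp(-qT) * N(d1) - K * exp(-rT) * N(d2)
N(d1) = 0.76633400; N(d2) = 0.71304928
C = 54.5400 * 0.99708875 * 0.76633400 - 49.0200 * 0.99775343 * 0.71304928 = 6.7990


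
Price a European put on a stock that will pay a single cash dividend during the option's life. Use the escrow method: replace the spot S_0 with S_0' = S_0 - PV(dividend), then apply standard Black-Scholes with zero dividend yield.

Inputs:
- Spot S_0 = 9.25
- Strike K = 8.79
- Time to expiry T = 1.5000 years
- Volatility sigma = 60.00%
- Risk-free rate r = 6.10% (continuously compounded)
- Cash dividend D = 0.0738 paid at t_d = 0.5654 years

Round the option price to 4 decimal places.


PV(D) = D * exp(-r * t_d) = 0.0738 * 0.96609858 = 0.07129808
S_0' = S_0 - PV(D) = 9.2500 - 0.07129808 = 9.17870192
d1 = (ln(S_0'/K) + (r + sigma^2/2)*T) / (sigma*sqrt(T)) = 0.55082367
d2 = d1 - sigma*sqrt(T) = -0.18402325
exp(-rT) = 0.91256132
N(-d1) = 0.29087728; N(-d2) = 0.57300239
P = K * exp(-rT) * N(-d2) - S_0' * N(-d1) = 8.7900 * 0.91256132 * 0.57300239 - 9.17870192 * 0.29087728 = 1.9264

Answer: Price = 1.9264


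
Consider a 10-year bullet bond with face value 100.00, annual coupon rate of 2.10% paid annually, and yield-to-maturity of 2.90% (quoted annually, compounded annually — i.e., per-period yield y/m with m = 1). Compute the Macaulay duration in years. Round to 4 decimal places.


Coupon per period c = face * coupon_rate / m = 2.100000
Periods per year m = 1; per-period yield y/m = 0.029000
Number of cashflows N = 10
Cashflows (t years, CF_t, discount factor 1/(1+y/m)^(m*t), PV):
  t = 1.0000: CF_t = 2.100000, DF = 0.971817, PV = 2.040816
  t = 2.0000: CF_t = 2.100000, DF = 0.944429, PV = 1.983301
  t = 3.0000: CF_t = 2.100000, DF = 0.917812, PV = 1.927406
  t = 4.0000: CF_t = 2.100000, DF = 0.891946, PV = 1.873086
  t = 5.0000: CF_t = 2.100000, DF = 0.866808, PV = 1.820298
  t = 6.0000: CF_t = 2.100000, DF = 0.842379, PV = 1.768997
  t = 7.0000: CF_t = 2.100000, DF = 0.818639, PV = 1.719142
  t = 8.0000: CF_t = 2.100000, DF = 0.795567, PV = 1.670692
  t = 9.0000: CF_t = 2.100000, DF = 0.773146, PV = 1.623607
  t = 10.0000: CF_t = 102.100000, DF = 0.751357, PV = 76.713535
Price P = sum_t PV_t = 93.140879
Macaulay numerator sum_t t * PV_t:
  t * PV_t at t = 1.0000: 2.040816
  t * PV_t at t = 2.0000: 3.966601
  t * PV_t at t = 3.0000: 5.782218
  t * PV_t at t = 4.0000: 7.492345
  t * PV_t at t = 5.0000: 9.101489
  t * PV_t at t = 6.0000: 10.613981
  t * PV_t at t = 7.0000: 12.033992
  t * PV_t at t = 8.0000: 13.365533
  t * PV_t at t = 9.0000: 14.612463
  t * PV_t at t = 10.0000: 767.135348
Macaulay duration D = (sum_t t * PV_t) / P = 846.144786 / 93.140879 = 9.084569

Answer: Macaulay duration = 9.0846 years


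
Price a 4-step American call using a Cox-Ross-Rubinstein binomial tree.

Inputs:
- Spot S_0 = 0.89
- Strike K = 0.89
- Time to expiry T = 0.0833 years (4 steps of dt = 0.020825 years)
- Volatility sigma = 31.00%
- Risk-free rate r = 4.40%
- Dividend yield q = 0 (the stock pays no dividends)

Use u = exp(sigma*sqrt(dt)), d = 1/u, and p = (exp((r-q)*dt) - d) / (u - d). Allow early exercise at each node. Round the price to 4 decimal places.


dt = T/N = 0.020825
u = exp(sigma*sqrt(dt)) = 1.045751; d = 1/u = 0.956250
p = (exp((r-q)*dt) - d) / (u - d) = 0.499060
Discount per step: exp(-r*dt) = 0.999084
Stock lattice S(k, i) with i counting down-moves:
  k=0: S(0,0) = 0.8900
  k=1: S(1,0) = 0.9307; S(1,1) = 0.8511
  k=2: S(2,0) = 0.9733; S(2,1) = 0.8900; S(2,2) = 0.8138
  k=3: S(3,0) = 1.0178; S(3,1) = 0.9307; S(3,2) = 0.8511; S(3,3) = 0.7782
  k=4: S(4,0) = 1.0644; S(4,1) = 0.9733; S(4,2) = 0.8900; S(4,3) = 0.8138; S(4,4) = 0.7442
Terminal payoffs V(N, i) = max(S_T - K, 0):
  V(4,0) = 0.174398; V(4,1) = 0.083300; V(4,2) = 0.000000; V(4,3) = 0.000000; V(4,4) = 0.000000
Backward induction: V(k, i) = exp(-r*dt) * [p * V(k+1, i) + (1-p) * V(k+1, i+1)]; then take max(V_cont, immediate exercise) for American.
  V(3,0) = exp(-r*dt) * [p*0.174398 + (1-p)*0.083300] = 0.128646; exercise = 0.127830; V(3,0) = max -> 0.128646
  V(3,1) = exp(-r*dt) * [p*0.083300 + (1-p)*0.000000] = 0.041534; exercise = 0.040719; V(3,1) = max -> 0.041534
  V(3,2) = exp(-r*dt) * [p*0.000000 + (1-p)*0.000000] = 0.000000; exercise = 0.000000; V(3,2) = max -> 0.000000
  V(3,3) = exp(-r*dt) * [p*0.000000 + (1-p)*0.000000] = 0.000000; exercise = 0.000000; V(3,3) = max -> 0.000000
  V(2,0) = exp(-r*dt) * [p*0.128646 + (1-p)*0.041534] = 0.084930; exercise = 0.083300; V(2,0) = max -> 0.084930
  V(2,1) = exp(-r*dt) * [p*0.041534 + (1-p)*0.000000] = 0.020709; exercise = 0.000000; V(2,1) = max -> 0.020709
  V(2,2) = exp(-r*dt) * [p*0.000000 + (1-p)*0.000000] = 0.000000; exercise = 0.000000; V(2,2) = max -> 0.000000
  V(1,0) = exp(-r*dt) * [p*0.084930 + (1-p)*0.020709] = 0.052711; exercise = 0.040719; V(1,0) = max -> 0.052711
  V(1,1) = exp(-r*dt) * [p*0.020709 + (1-p)*0.000000] = 0.010326; exercise = 0.000000; V(1,1) = max -> 0.010326
  V(0,0) = exp(-r*dt) * [p*0.052711 + (1-p)*0.010326] = 0.031450; exercise = 0.000000; V(0,0) = max -> 0.031450

Answer: Price = V(0,0) = 0.0314


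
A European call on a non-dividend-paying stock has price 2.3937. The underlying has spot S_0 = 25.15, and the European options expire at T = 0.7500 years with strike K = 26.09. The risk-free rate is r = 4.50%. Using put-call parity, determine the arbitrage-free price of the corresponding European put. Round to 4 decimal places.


Answer: Put price = 2.4679

Derivation:
Put-call parity: C - P = S_0 * exp(-qT) - K * exp(-rT).
S_0 * exp(-qT) = 25.1500 * 1.00000000 = 25.15000000
K * exp(-rT) = 26.0900 * 0.96681318 = 25.22415581
P = C - S*exp(-qT) + K*exp(-rT)
P = 2.3937 - 25.15000000 + 25.22415581 = 2.4679


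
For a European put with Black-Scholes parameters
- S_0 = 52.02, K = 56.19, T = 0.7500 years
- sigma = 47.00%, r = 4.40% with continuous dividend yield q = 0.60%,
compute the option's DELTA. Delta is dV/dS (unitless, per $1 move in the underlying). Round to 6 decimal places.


d1 = 0.0840891133; d2 = -0.3229428265
phi(d1) = 0.3975343146; exp(-qT) = 0.9955101098; exp(-rT) = 0.9675385596
N(-d1) = 0.4664927902
Delta = -exp(-qT) * N(-d1) = -0.9955101098 * 0.4664927902 = -0.464398

Answer: Delta = -0.464398


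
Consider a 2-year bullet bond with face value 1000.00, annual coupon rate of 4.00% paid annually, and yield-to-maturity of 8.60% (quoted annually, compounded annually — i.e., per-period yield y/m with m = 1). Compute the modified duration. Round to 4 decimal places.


Coupon per period c = face * coupon_rate / m = 40.000000
Periods per year m = 1; per-period yield y/m = 0.086000
Number of cashflows N = 2
Cashflows (t years, CF_t, discount factor 1/(1+y/m)^(m*t), PV):
  t = 1.0000: CF_t = 40.000000, DF = 0.920810, PV = 36.832413
  t = 2.0000: CF_t = 1040.000000, DF = 0.847892, PV = 881.807298
Price P = sum_t PV_t = 918.639710
First compute Macaulay numerator sum_t t * PV_t:
  t * PV_t at t = 1.0000: 36.832413
  t * PV_t at t = 2.0000: 1763.614596
Macaulay duration D = 1800.447008 / 918.639710 = 1.959905
Modified duration = D / (1 + y/m) = 1.959905 / (1 + 0.086000) = 1.804701

Answer: Modified duration = 1.8047


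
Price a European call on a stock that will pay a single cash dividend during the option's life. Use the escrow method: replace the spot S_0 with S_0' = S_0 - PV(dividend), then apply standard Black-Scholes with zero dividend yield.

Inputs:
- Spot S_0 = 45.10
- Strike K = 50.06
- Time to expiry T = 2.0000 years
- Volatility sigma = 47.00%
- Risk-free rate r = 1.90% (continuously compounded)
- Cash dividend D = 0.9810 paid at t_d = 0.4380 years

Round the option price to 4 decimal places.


PV(D) = D * exp(-r * t_d) = 0.9810 * 0.99171253 = 0.97286999
S_0' = S_0 - PV(D) = 45.1000 - 0.97286999 = 44.12713001
d1 = (ln(S_0'/K) + (r + sigma^2/2)*T) / (sigma*sqrt(T)) = 0.19972382
d2 = d1 - sigma*sqrt(T) = -0.46495656
exp(-rT) = 0.96271294
N(d1) = 0.57915171; N(d2) = 0.32098128
C = S_0' * N(d1) - K * exp(-rT) * N(d2) = 44.12713001 * 0.57915171 - 50.0600 * 0.96271294 * 0.32098128 = 10.0871

Answer: Price = 10.0871


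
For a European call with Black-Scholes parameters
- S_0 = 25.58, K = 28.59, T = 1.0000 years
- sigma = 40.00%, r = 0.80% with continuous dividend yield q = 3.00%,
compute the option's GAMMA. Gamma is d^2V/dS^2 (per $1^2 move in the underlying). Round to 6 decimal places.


Answer: Gamma = 0.037504

Derivation:
d1 = -0.1331155255; d2 = -0.5331155255
phi(d1) = 0.3954233148; exp(-qT) = 0.9704455335; exp(-rT) = 0.9920319148
Gamma = exp(-qT) * phi(d1) / (S * sigma * sqrt(T)) = 0.9704455335 * 0.3954233148 / (25.5800 * 0.4000 * 1.0000000000) = 0.037504


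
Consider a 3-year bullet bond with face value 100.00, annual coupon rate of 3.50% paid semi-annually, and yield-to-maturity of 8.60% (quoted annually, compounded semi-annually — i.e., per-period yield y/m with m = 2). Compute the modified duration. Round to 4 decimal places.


Coupon per period c = face * coupon_rate / m = 1.750000
Periods per year m = 2; per-period yield y/m = 0.043000
Number of cashflows N = 6
Cashflows (t years, CF_t, discount factor 1/(1+y/m)^(m*t), PV):
  t = 0.5000: CF_t = 1.750000, DF = 0.958773, PV = 1.677852
  t = 1.0000: CF_t = 1.750000, DF = 0.919245, PV = 1.608679
  t = 1.5000: CF_t = 1.750000, DF = 0.881347, PV = 1.542358
  t = 2.0000: CF_t = 1.750000, DF = 0.845012, PV = 1.478771
  t = 2.5000: CF_t = 1.750000, DF = 0.810174, PV = 1.417805
  t = 3.0000: CF_t = 101.750000, DF = 0.776773, PV = 79.036658
Price P = sum_t PV_t = 86.762123
First compute Macaulay numerator sum_t t * PV_t:
  t * PV_t at t = 0.5000: 0.838926
  t * PV_t at t = 1.0000: 1.608679
  t * PV_t at t = 1.5000: 2.313537
  t * PV_t at t = 2.0000: 2.957541
  t * PV_t at t = 2.5000: 3.544513
  t * PV_t at t = 3.0000: 237.109974
Macaulay duration D = 248.373169 / 86.762123 = 2.862691
Modified duration = D / (1 + y/m) = 2.862691 / (1 + 0.043000) = 2.744670

Answer: Modified duration = 2.7447


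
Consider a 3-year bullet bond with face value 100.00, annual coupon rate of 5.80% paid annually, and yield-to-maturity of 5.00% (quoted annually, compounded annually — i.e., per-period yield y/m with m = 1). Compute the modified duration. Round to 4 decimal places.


Coupon per period c = face * coupon_rate / m = 5.800000
Periods per year m = 1; per-period yield y/m = 0.050000
Number of cashflows N = 3
Cashflows (t years, CF_t, discount factor 1/(1+y/m)^(m*t), PV):
  t = 1.0000: CF_t = 5.800000, DF = 0.952381, PV = 5.523810
  t = 2.0000: CF_t = 5.800000, DF = 0.907029, PV = 5.260771
  t = 3.0000: CF_t = 105.800000, DF = 0.863838, PV = 91.394018
Price P = sum_t PV_t = 102.178598
First compute Macaulay numerator sum_t t * PV_t:
  t * PV_t at t = 1.0000: 5.523810
  t * PV_t at t = 2.0000: 10.521542
  t * PV_t at t = 3.0000: 274.182054
Macaulay duration D = 290.227405 / 102.178598 = 2.840393
Modified duration = D / (1 + y/m) = 2.840393 / (1 + 0.050000) = 2.705136

Answer: Modified duration = 2.7051


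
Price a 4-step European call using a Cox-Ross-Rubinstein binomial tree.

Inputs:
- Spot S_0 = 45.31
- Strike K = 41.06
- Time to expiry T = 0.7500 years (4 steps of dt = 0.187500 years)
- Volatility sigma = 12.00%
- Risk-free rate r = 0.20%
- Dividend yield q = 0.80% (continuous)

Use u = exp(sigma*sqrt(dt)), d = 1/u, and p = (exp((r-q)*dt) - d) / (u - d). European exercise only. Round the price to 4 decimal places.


dt = T/N = 0.187500
u = exp(sigma*sqrt(dt)) = 1.053335; d = 1/u = 0.949365
p = (exp((r-q)*dt) - d) / (u - d) = 0.476198
Discount per step: exp(-r*dt) = 0.999625
Stock lattice S(k, i) with i counting down-moves:
  k=0: S(0,0) = 45.3100
  k=1: S(1,0) = 47.7266; S(1,1) = 43.0157
  k=2: S(2,0) = 50.2721; S(2,1) = 45.3100; S(2,2) = 40.8377
  k=3: S(3,0) = 52.9534; S(3,1) = 47.7266; S(3,2) = 43.0157; S(3,3) = 38.7699
  k=4: S(4,0) = 55.7777; S(4,1) = 50.2721; S(4,2) = 45.3100; S(4,3) = 40.8377; S(4,4) = 36.8068
Terminal payoffs V(N, i) = max(S_T - K, 0):
  V(4,0) = 14.717684; V(4,1) = 9.212128; V(4,2) = 4.250000; V(4,3) = 0.000000; V(4,4) = 0.000000
Backward induction: V(k, i) = exp(-r*dt) * [p * V(k+1, i) + (1-p) * V(k+1, i+1)].
  V(3,0) = exp(-r*dt) * [p*14.717684 + (1-p)*9.212128] = 11.829427
  V(3,1) = exp(-r*dt) * [p*9.212128 + (1-p)*4.250000] = 6.610477
  V(3,2) = exp(-r*dt) * [p*4.250000 + (1-p)*0.000000] = 2.023083
  V(3,3) = exp(-r*dt) * [p*0.000000 + (1-p)*0.000000] = 0.000000
  V(2,0) = exp(-r*dt) * [p*11.829427 + (1-p)*6.610477] = 9.092321
  V(2,1) = exp(-r*dt) * [p*6.610477 + (1-p)*2.023083] = 4.206014
  V(2,2) = exp(-r*dt) * [p*2.023083 + (1-p)*0.000000] = 0.963027
  V(1,0) = exp(-r*dt) * [p*9.092321 + (1-p)*4.206014] = 6.530415
  V(1,1) = exp(-r*dt) * [p*4.206014 + (1-p)*0.963027] = 2.506392
  V(0,0) = exp(-r*dt) * [p*6.530415 + (1-p)*2.506392] = 4.420966

Answer: Price = V(0,0) = 4.4210


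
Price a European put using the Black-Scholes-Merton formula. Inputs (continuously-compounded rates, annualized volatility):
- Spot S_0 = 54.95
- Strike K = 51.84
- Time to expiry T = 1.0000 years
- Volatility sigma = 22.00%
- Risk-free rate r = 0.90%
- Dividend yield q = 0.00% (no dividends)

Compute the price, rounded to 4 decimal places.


d1 = (ln(S/K) + (r - q + 0.5*sigma^2) * T) / (sigma * sqrt(T)) = 0.41573468
d2 = d1 - sigma * sqrt(T) = 0.19573468
exp(-rT) = 0.99104038; exp(-qT) = 1.00000000
P = K * exp(-rT) * N(-d2) - S_0 * exp(-qT) * N(-d1)
N(-d1) = 0.33880208; N(-d2) = 0.42240892
P = 51.8400 * 0.99104038 * 0.42240892 - 54.9500 * 1.00000000 * 0.33880208 = 3.0843

Answer: Price = 3.0843


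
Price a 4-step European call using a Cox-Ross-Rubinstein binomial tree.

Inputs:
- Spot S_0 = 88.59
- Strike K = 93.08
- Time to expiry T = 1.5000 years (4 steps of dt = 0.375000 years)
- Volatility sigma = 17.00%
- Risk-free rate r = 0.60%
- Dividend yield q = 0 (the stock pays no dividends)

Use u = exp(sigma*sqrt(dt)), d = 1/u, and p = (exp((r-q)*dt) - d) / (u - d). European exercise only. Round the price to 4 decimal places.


dt = T/N = 0.375000
u = exp(sigma*sqrt(dt)) = 1.109715; d = 1/u = 0.901132
p = (exp((r-q)*dt) - d) / (u - d) = 0.484797
Discount per step: exp(-r*dt) = 0.997753
Stock lattice S(k, i) with i counting down-moves:
  k=0: S(0,0) = 88.5900
  k=1: S(1,0) = 98.3097; S(1,1) = 79.8313
  k=2: S(2,0) = 109.0957; S(2,1) = 88.5900; S(2,2) = 71.9386
  k=3: S(3,0) = 121.0652; S(3,1) = 98.3097; S(3,2) = 79.8313; S(3,3) = 64.8261
  k=4: S(4,0) = 134.3478; S(4,1) = 109.0957; S(4,2) = 88.5900; S(4,3) = 71.9386; S(4,4) = 58.4169
Terminal payoffs V(N, i) = max(S_T - K, 0):
  V(4,0) = 41.267838; V(4,1) = 16.015715; V(4,2) = 0.000000; V(4,3) = 0.000000; V(4,4) = 0.000000
Backward induction: V(k, i) = exp(-r*dt) * [p * V(k+1, i) + (1-p) * V(k+1, i+1)].
  V(3,0) = exp(-r*dt) * [p*41.267838 + (1-p)*16.015715] = 28.194356
  V(3,1) = exp(-r*dt) * [p*16.015715 + (1-p)*0.000000] = 7.746918
  V(3,2) = exp(-r*dt) * [p*0.000000 + (1-p)*0.000000] = 0.000000
  V(3,3) = exp(-r*dt) * [p*0.000000 + (1-p)*0.000000] = 0.000000
  V(2,0) = exp(-r*dt) * [p*28.194356 + (1-p)*7.746918] = 17.620082
  V(2,1) = exp(-r*dt) * [p*7.746918 + (1-p)*0.000000] = 3.747241
  V(2,2) = exp(-r*dt) * [p*0.000000 + (1-p)*0.000000] = 0.000000
  V(1,0) = exp(-r*dt) * [p*17.620082 + (1-p)*3.747241] = 10.449214
  V(1,1) = exp(-r*dt) * [p*3.747241 + (1-p)*0.000000] = 1.812568
  V(0,0) = exp(-r*dt) * [p*10.449214 + (1-p)*1.812568] = 5.986103

Answer: Price = V(0,0) = 5.9861


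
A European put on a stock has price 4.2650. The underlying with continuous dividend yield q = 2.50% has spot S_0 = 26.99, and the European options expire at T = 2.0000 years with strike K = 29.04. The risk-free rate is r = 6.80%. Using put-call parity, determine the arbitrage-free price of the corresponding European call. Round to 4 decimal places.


Answer: Call price = 4.5913

Derivation:
Put-call parity: C - P = S_0 * exp(-qT) - K * exp(-rT).
S_0 * exp(-qT) = 26.9900 * 0.95122942 = 25.67368217
K * exp(-rT) = 29.0400 * 0.87284263 = 25.34735005
C = P + S*exp(-qT) - K*exp(-rT)
C = 4.2650 + 25.67368217 - 25.34735005 = 4.5913


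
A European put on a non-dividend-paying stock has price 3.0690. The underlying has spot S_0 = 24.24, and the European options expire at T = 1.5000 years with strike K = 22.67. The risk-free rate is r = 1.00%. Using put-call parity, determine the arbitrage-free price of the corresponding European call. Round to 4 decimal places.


Answer: Call price = 4.9765

Derivation:
Put-call parity: C - P = S_0 * exp(-qT) - K * exp(-rT).
S_0 * exp(-qT) = 24.2400 * 1.00000000 = 24.24000000
K * exp(-rT) = 22.6700 * 0.98511194 = 22.33248767
C = P + S*exp(-qT) - K*exp(-rT)
C = 3.0690 + 24.24000000 - 22.33248767 = 4.9765


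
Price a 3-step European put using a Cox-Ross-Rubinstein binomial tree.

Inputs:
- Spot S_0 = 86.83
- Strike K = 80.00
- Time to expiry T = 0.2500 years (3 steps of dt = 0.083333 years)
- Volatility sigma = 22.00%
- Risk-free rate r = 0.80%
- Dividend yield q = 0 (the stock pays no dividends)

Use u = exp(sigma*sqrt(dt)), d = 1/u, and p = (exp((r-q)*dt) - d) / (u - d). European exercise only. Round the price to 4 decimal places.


dt = T/N = 0.083333
u = exp(sigma*sqrt(dt)) = 1.065569; d = 1/u = 0.938466
p = (exp((r-q)*dt) - d) / (u - d) = 0.489375
Discount per step: exp(-r*dt) = 0.999334
Stock lattice S(k, i) with i counting down-moves:
  k=0: S(0,0) = 86.8300
  k=1: S(1,0) = 92.5233; S(1,1) = 81.4870
  k=2: S(2,0) = 98.5899; S(2,1) = 86.8300; S(2,2) = 76.4728
  k=3: S(3,0) = 105.0543; S(3,1) = 92.5233; S(3,2) = 81.4870; S(3,3) = 71.7671
Terminal payoffs V(N, i) = max(K - S_T, 0):
  V(3,0) = 0.000000; V(3,1) = 0.000000; V(3,2) = 0.000000; V(3,3) = 8.232868
Backward induction: V(k, i) = exp(-r*dt) * [p * V(k+1, i) + (1-p) * V(k+1, i+1)].
  V(2,0) = exp(-r*dt) * [p*0.000000 + (1-p)*0.000000] = 0.000000
  V(2,1) = exp(-r*dt) * [p*0.000000 + (1-p)*0.000000] = 0.000000
  V(2,2) = exp(-r*dt) * [p*0.000000 + (1-p)*8.232868] = 4.201106
  V(1,0) = exp(-r*dt) * [p*0.000000 + (1-p)*0.000000] = 0.000000
  V(1,1) = exp(-r*dt) * [p*0.000000 + (1-p)*4.201106] = 2.143760
  V(0,0) = exp(-r*dt) * [p*0.000000 + (1-p)*2.143760] = 1.093928

Answer: Price = V(0,0) = 1.0939


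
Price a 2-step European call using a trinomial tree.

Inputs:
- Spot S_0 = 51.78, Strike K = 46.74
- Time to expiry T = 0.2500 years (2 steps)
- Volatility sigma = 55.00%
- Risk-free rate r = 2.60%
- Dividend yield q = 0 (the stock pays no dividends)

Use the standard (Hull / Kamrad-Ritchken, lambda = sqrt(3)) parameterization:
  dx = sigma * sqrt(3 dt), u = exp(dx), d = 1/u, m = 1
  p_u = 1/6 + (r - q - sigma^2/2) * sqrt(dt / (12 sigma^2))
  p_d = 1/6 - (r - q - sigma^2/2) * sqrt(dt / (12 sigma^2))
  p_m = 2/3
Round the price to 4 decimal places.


dt = T/N = 0.125000; dx = sigma*sqrt(3*dt) = 0.336805
u = exp(dx) = 1.400466; d = 1/u = 0.714048
p_u = 0.143424, p_m = 0.666667, p_d = 0.189909
Discount per step: exp(-r*dt) = 0.996755
Stock lattice S(k, j) with j the centered position index:
  k=0: S(0,+0) = 51.7800
  k=1: S(1,-1) = 36.9734; S(1,+0) = 51.7800; S(1,+1) = 72.5161
  k=2: S(2,-2) = 26.4008; S(2,-1) = 36.9734; S(2,+0) = 51.7800; S(2,+1) = 72.5161; S(2,+2) = 101.5563
Terminal payoffs V(N, j) = max(S_T - K, 0):
  V(2,-2) = 0.000000; V(2,-1) = 0.000000; V(2,+0) = 5.040000; V(2,+1) = 25.776115; V(2,+2) = 54.816333
Backward induction: V(k, j) = exp(-r*dt) * [p_u * V(k+1, j+1) + p_m * V(k+1, j) + p_d * V(k+1, j-1)]
  V(1,-1) = exp(-r*dt) * [p_u*5.040000 + p_m*0.000000 + p_d*0.000000] = 0.720513
  V(1,+0) = exp(-r*dt) * [p_u*25.776115 + p_m*5.040000 + p_d*0.000000] = 7.034025
  V(1,+1) = exp(-r*dt) * [p_u*54.816333 + p_m*25.776115 + p_d*5.040000] = 25.918842
  V(0,+0) = exp(-r*dt) * [p_u*25.918842 + p_m*7.034025 + p_d*0.720513] = 8.515853

Answer: Price = V(0,0) = 8.5159


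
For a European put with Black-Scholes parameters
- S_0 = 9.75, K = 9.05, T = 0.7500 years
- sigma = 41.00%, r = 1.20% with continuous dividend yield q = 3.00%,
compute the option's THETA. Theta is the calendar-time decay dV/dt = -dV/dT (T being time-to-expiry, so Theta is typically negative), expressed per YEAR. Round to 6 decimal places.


Answer: Theta = -0.896841

Derivation:
d1 = 0.3493392349; d2 = -0.0057311807
phi(d1) = 0.3753270560; exp(-qT) = 0.9777512372; exp(-rT) = 0.9910403788
Theta = -S*exp(-qT)*phi(d1)*sigma/(2*sqrt(T)) + r*K*exp(-rT)*N(-d2) - q*S*exp(-qT)*N(-d1)
N(-d1) = 0.3634173232; N(-d2) = 0.5022863978; sqrt(T) = 0.8660254038
Term 1 = -9.7500 * 0.9777512372 * 0.3753270560 * 0.4100 / (2 * 0.8660254038) = -0.8469662239
Term 2 = 0.0120 * 9.0500 * 0.9910403788 * 0.5022863978 = 0.0540595707
Term 3 = -0.0300 * 9.7500 * 0.9777512372 * 0.3634173232 = -0.1039345332
Theta = -0.8469662239 + (0.0540595707) + (-0.1039345332) = -0.896841


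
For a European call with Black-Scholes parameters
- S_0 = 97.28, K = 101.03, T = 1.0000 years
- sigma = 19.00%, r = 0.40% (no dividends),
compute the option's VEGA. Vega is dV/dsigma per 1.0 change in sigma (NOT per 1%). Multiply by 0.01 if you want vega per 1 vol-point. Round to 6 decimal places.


Answer: Vega = 38.675588

Derivation:
d1 = -0.0830214959; d2 = -0.2730214959
phi(d1) = 0.3975697782; exp(-qT) = 1.0000000000; exp(-rT) = 0.9960079893
Vega = S * exp(-qT) * phi(d1) * sqrt(T) = 97.2800 * 1.0000000000 * 0.3975697782 * 1.0000000000 = 38.675588


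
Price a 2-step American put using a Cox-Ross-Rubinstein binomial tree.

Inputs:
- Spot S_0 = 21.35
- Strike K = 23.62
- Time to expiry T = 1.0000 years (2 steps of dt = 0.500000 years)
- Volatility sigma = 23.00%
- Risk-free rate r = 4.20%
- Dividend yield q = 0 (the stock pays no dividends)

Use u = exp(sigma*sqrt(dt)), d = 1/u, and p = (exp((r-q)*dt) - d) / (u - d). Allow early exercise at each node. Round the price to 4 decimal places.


Answer: Price = V(0,0) = 3.0925

Derivation:
dt = T/N = 0.500000
u = exp(sigma*sqrt(dt)) = 1.176607; d = 1/u = 0.849902
p = (exp((r-q)*dt) - d) / (u - d) = 0.524389
Discount per step: exp(-r*dt) = 0.979219
Stock lattice S(k, i) with i counting down-moves:
  k=0: S(0,0) = 21.3500
  k=1: S(1,0) = 25.1206; S(1,1) = 18.1454
  k=2: S(2,0) = 29.5570; S(2,1) = 21.3500; S(2,2) = 15.4218
Terminal payoffs V(N, i) = max(K - S_T, 0):
  V(2,0) = 0.000000; V(2,1) = 2.270000; V(2,2) = 8.198192
Backward induction: V(k, i) = exp(-r*dt) * [p * V(k+1, i) + (1-p) * V(k+1, i+1)]; then take max(V_cont, immediate exercise) for American.
  V(1,0) = exp(-r*dt) * [p*0.000000 + (1-p)*2.270000] = 1.057202; exercise = 0.000000; V(1,0) = max -> 1.057202
  V(1,1) = exp(-r*dt) * [p*2.270000 + (1-p)*8.198192] = 4.983750; exercise = 5.474598; V(1,1) = max -> 5.474598
  V(0,0) = exp(-r*dt) * [p*1.057202 + (1-p)*5.474598] = 3.092536; exercise = 2.270000; V(0,0) = max -> 3.092536


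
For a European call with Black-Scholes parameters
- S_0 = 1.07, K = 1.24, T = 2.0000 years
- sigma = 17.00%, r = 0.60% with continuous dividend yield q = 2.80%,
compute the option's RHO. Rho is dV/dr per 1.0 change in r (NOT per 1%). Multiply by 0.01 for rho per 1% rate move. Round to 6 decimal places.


d1 = -0.6761302264; d2 = -0.9165465320
phi(d1) = 0.3174247252; exp(-qT) = 0.9455391359; exp(-rT) = 0.9880717129
N(d2) = 0.1796901567
Rho = K*T*exp(-rT)*N(d2) = 1.2400 * 2.0000 * 0.9880717129 * 0.1796901567 = 0.440316

Answer: Rho = 0.440316


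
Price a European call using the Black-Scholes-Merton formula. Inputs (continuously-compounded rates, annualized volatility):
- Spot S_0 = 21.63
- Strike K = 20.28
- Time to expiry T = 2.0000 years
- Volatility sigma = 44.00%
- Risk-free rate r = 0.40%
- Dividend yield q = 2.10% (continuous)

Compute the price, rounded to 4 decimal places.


Answer: Price = 5.3076

Derivation:
d1 = (ln(S/K) + (r - q + 0.5*sigma^2) * T) / (sigma * sqrt(T)) = 0.36005566
d2 = d1 - sigma * sqrt(T) = -0.26219831
exp(-rT) = 0.99203191; exp(-qT) = 0.95886978
C = S_0 * exp(-qT) * N(d1) - K * exp(-rT) * N(d2)
N(d1) = 0.64059724; N(d2) = 0.39658428
C = 21.6300 * 0.95886978 * 0.64059724 - 20.2800 * 0.99203191 * 0.39658428 = 5.3076


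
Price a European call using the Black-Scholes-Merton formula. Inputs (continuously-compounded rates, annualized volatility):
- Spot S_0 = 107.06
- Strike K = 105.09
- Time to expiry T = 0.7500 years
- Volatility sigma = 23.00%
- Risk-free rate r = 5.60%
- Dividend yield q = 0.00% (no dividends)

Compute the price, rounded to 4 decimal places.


d1 = (ln(S/K) + (r - q + 0.5*sigma^2) * T) / (sigma * sqrt(T)) = 0.40369234
d2 = d1 - sigma * sqrt(T) = 0.20450650
exp(-rT) = 0.95886978; exp(-qT) = 1.00000000
C = S_0 * exp(-qT) * N(d1) - K * exp(-rT) * N(d2)
N(d1) = 0.65678051; N(d2) = 0.58102114
C = 107.0600 * 1.00000000 * 0.65678051 - 105.0900 * 0.95886978 * 0.58102114 = 11.7668

Answer: Price = 11.7668


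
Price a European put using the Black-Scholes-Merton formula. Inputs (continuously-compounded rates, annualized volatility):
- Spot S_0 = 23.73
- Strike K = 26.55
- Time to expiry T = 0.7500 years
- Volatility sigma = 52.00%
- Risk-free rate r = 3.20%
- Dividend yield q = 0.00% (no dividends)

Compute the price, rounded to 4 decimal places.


d1 = (ln(S/K) + (r - q + 0.5*sigma^2) * T) / (sigma * sqrt(T)) = 0.02911249
d2 = d1 - sigma * sqrt(T) = -0.42122072
exp(-rT) = 0.97628571; exp(-qT) = 1.00000000
P = K * exp(-rT) * N(-d2) - S_0 * exp(-qT) * N(-d1)
N(-d1) = 0.48838744; N(-d2) = 0.66320304
P = 26.5500 * 0.97628571 * 0.66320304 - 23.7300 * 1.00000000 * 0.48838744 = 5.6010

Answer: Price = 5.6010


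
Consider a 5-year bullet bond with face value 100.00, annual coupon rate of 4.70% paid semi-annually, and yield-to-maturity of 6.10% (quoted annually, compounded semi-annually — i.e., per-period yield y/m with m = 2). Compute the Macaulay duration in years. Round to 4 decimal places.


Answer: Macaulay duration = 4.4953 years

Derivation:
Coupon per period c = face * coupon_rate / m = 2.350000
Periods per year m = 2; per-period yield y/m = 0.030500
Number of cashflows N = 10
Cashflows (t years, CF_t, discount factor 1/(1+y/m)^(m*t), PV):
  t = 0.5000: CF_t = 2.350000, DF = 0.970403, PV = 2.280446
  t = 1.0000: CF_t = 2.350000, DF = 0.941681, PV = 2.212951
  t = 1.5000: CF_t = 2.350000, DF = 0.913810, PV = 2.147454
  t = 2.0000: CF_t = 2.350000, DF = 0.886764, PV = 2.083895
  t = 2.5000: CF_t = 2.350000, DF = 0.860518, PV = 2.022218
  t = 3.0000: CF_t = 2.350000, DF = 0.835049, PV = 1.962365
  t = 3.5000: CF_t = 2.350000, DF = 0.810334, PV = 1.904285
  t = 4.0000: CF_t = 2.350000, DF = 0.786350, PV = 1.847923
  t = 4.5000: CF_t = 2.350000, DF = 0.763076, PV = 1.793230
  t = 5.0000: CF_t = 102.350000, DF = 0.740491, PV = 75.789298
Price P = sum_t PV_t = 94.044066
Macaulay numerator sum_t t * PV_t:
  t * PV_t at t = 0.5000: 1.140223
  t * PV_t at t = 1.0000: 2.212951
  t * PV_t at t = 1.5000: 3.221181
  t * PV_t at t = 2.0000: 4.167790
  t * PV_t at t = 2.5000: 5.055544
  t * PV_t at t = 3.0000: 5.887096
  t * PV_t at t = 3.5000: 6.664997
  t * PV_t at t = 4.0000: 7.391692
  t * PV_t at t = 4.5000: 8.069533
  t * PV_t at t = 5.0000: 378.946491
Macaulay duration D = (sum_t t * PV_t) / P = 422.757500 / 94.044066 = 4.495313
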